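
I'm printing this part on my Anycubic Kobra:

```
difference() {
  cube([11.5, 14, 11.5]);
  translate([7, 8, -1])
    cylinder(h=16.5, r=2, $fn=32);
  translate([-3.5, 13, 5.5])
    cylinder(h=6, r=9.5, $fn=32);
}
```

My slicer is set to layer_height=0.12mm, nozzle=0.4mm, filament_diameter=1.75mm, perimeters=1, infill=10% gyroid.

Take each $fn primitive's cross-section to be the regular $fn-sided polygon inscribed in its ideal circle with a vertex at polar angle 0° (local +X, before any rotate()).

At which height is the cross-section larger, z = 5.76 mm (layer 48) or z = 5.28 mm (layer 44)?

layer 44 (z = 5.28 mm)

Layer 48 (z = 5.76): the 11.5×14 cube contributes its full rectangle (area 161.00 mm²); the r=2 cylinder at (7, 8) gives a regular 32-gon of circumradius 2 (constant along its height) (area = (32/2)·2.000²·sin(360°/32) = 12.49 mm²); the r=9.5 cylinder at (-3.5, 13) contributes a regular 32-gon of circumradius 9.5 (area = (32/2)·9.500²·sin(360°/32) = 281.71 mm²); After the difference (first − rest): starting from the 11.5×14 cube (161.00 mm²), the r=2 cylinder at (7, 8) lies wholly inside it (removes its full 12.49 mm² and its 12.55 mm outline becomes a hole wall); the r=9.5 cylinder at (-3.5, 13) partially overlaps it — only the 44.01 mm² overlap (of its 281.71 mm²) is removed, clipping the outline — area = 104.50 mm². So its area = 104.50 mm². Layer 44 (z = 5.28): the 11.5×14 cube contributes its full rectangle (area 161.00 mm²); the cylinder at (7, 8): section is a regular 32-gon, circumradius r=2 (area = (32/2)·2.000²·sin(360°/32) = 12.49 mm²); the cylinder at (-3.5, 13) is absent (z outside [5.5, 11.5]); After the difference (first − rest): starting from the 11.5×14 cube (161.00 mm²), the r=2 cylinder at (7, 8) lies wholly inside it (removes its full 12.49 mm² and its 12.55 mm outline becomes a hole wall) — area = 148.51 mm². So its area = 148.51 mm². Layer 44 is larger (148.51 vs 104.50 mm²).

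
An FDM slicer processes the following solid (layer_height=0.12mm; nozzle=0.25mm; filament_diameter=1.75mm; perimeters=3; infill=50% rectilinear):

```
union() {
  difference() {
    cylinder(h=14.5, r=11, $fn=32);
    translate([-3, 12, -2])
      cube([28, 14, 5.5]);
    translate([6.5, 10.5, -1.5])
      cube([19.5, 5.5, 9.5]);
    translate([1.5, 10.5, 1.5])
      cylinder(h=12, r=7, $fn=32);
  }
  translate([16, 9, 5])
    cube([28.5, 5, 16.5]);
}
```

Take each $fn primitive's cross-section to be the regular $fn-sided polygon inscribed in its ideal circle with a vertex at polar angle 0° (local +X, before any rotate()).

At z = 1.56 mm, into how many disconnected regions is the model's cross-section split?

At z = 1.56 mm: the cylinder: section is a regular 32-gon, circumradius r=11; the cube at (-3, 12) is present — its section is the full 28×14 rectangle; the 19.5×5.5 cube at (6.5, 10.5) contributes its full rectangle; the r=7 cylinder at (1.5, 10.5) gives a regular 32-gon of circumradius 7 (constant along its height); Taking the first minus the rest: starting from the r=11 cylinder, the 28×14 cube at (-3, 12) misses the remaining region (no effect); the 19.5×5.5 cube at (6.5, 10.5) misses the remaining region (no effect); the r=7 cylinder at (1.5, 10.5) partially overlaps it — only the 70.81 mm² overlap (of its 152.95 mm²) is removed, clipping the outline — 1 connected region; the cube at (16, 9) is absent (z outside [5, 21.5]); Merging all regions: only the result so far is present, so the union is just that shape — 1 connected region. The result has 1 disconnected region.

1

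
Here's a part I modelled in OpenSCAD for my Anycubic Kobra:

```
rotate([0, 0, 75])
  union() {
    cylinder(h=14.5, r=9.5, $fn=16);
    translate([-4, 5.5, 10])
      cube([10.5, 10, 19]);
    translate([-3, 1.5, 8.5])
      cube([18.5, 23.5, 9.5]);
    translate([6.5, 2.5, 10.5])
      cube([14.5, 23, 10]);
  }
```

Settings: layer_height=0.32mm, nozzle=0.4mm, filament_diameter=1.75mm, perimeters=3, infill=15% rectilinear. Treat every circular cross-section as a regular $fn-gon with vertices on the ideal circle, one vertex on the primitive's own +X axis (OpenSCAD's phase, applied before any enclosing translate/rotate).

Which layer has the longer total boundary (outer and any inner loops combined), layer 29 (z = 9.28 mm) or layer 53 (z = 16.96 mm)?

layer 29 (z = 9.28 mm)

Layer 29 (z = 9.28): the cylinder: section is a regular 16-gon, circumradius r=9.5 (perimeter = 2·16·9.500·sin(180°/16) = 59.31 mm); the cube at (-4, 5.5) is absent (z outside [10, 29]); the 18.5×23.5 cube at (-3, 1.5) contributes its full rectangle (perimeter 84.00 mm); the cube at (6.5, 2.5) is absent (z outside [10.5, 20.5]); Combining (union): the regions partially overlap (shared area 78.15 mm²), so the edge portions inside another operand are dropped and the merged outline is re-measured after clipping — boundary = 107.35 mm; (rotated 75° about Z; rotation is an isometry so areas/perimeters/island counts are preserved). So its perimeter = 107.35 mm. Layer 53 (z = 16.96): the cylinder is not intersected at this z (z outside [0, 14.5]); the cube at (-4, 5.5) (footprint 10.5×10) is included at this height (perimeter 41.00 mm); the cube at (-3, 1.5) (footprint 18.5×23.5) is included at this height (perimeter 84.00 mm); the cube at (6.5, 2.5) is present — its section is the full 14.5×23 rectangle (perimeter 75.00 mm); Taking the union: the regions partially overlap (shared area 297.50 mm²), so the edge portions inside another operand are dropped and the merged outline is re-measured after clipping — boundary = 98.00 mm; (whole slice rotated 75° about Z — lengths, areas and connectivity unchanged). So its perimeter = 98.00 mm. Layer 29 is larger (107.35 vs 98.00 mm).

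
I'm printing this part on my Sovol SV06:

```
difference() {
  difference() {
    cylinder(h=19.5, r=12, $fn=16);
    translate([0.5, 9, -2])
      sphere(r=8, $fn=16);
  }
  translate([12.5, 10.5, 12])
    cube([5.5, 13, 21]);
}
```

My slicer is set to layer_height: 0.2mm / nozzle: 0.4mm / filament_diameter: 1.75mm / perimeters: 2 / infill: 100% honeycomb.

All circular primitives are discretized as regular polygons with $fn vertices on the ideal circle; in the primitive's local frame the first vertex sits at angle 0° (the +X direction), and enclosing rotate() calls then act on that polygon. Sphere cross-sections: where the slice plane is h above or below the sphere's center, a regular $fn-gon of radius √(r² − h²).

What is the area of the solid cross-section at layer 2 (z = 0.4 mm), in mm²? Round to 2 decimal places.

322.01 mm²

At z = 0.4 mm: the cylinder: section is a regular 16-gon, circumradius r=12 (area = (16/2)·12.000²·sin(360°/16) = 440.85 mm²); the sphere at (0.5, 9): section is a regular 16-gon, circumradius = √(r²−h²) = √(8²−2.4²) = 7.632 (area = (16/2)·7.632²·sin(360°/16) = 178.30 mm²); Taking the first minus the rest: starting from the r=12 cylinder (440.85 mm²), the r=8 sphere at (0.5, 9) partially overlaps it — only the 118.84 mm² overlap (of its 178.30 mm²) is removed, clipping the outline — area = 322.01 mm²; the cube at (12.5, 10.5) is absent (z outside [12, 33]); Subtracting the remaining from the first: none of the subtracted shapes is present at this height, so the result so far is unchanged — area = 322.01 mm². Overall, the cross-section is a single solid region. Net area = 322.01 mm².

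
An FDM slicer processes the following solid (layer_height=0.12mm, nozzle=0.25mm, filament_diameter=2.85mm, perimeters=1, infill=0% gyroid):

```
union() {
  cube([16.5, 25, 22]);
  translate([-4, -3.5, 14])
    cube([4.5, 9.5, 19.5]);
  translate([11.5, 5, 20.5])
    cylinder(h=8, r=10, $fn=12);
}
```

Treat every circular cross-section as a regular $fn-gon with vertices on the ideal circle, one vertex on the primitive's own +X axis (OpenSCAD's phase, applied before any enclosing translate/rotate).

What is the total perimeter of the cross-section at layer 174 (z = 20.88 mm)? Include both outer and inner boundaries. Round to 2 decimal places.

106.91 mm

At z = 20.88 mm: the 16.5×25 cube contributes its full rectangle (perimeter 83.00 mm); the 4.5×9.5 cube at (-4, -3.5) contributes its full rectangle (perimeter 28.00 mm); the r=10 cylinder at (11.5, 5) contributes a regular 12-gon of circumradius 10 (perimeter = 2·12·10.000·sin(180°/12) = 62.12 mm); Taking the union: the regions partially overlap (shared area 196.30 mm²), so the edge portions inside another operand are dropped and the merged outline is re-measured after clipping — boundary = 106.91 mm. Overall, the cross-section is a single solid region. Total boundary length (outer) = 106.91 mm.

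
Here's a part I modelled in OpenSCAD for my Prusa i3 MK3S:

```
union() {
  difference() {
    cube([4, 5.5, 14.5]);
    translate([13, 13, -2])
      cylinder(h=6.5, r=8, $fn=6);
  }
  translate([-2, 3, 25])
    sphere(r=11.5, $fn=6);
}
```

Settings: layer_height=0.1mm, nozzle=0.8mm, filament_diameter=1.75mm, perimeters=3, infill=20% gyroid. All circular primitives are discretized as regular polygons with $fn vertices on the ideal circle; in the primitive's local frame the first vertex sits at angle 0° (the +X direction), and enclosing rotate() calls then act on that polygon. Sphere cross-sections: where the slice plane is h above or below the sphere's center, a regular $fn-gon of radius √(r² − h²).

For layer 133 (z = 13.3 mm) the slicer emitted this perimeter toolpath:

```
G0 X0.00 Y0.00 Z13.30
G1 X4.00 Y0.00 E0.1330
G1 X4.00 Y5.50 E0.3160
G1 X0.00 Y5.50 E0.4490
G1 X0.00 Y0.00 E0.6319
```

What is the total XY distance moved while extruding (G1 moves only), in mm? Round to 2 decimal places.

Sum the Euclidean lengths of each G1 segment: total = 19.00 mm.

19.00 mm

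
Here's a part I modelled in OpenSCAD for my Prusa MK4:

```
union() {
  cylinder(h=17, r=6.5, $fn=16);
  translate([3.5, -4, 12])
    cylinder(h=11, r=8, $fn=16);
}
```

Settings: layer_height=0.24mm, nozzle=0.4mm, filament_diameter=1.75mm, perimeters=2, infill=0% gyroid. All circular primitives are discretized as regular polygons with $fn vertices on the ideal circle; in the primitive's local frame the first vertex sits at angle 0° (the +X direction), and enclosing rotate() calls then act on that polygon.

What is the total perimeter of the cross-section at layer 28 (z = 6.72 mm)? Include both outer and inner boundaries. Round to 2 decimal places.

40.58 mm

At z = 6.72 mm: the cylinder: section is a regular 16-gon, circumradius r=6.5 (perimeter = 2·16·6.500·sin(180°/16) = 40.58 mm); the cylinder at (3.5, -4) is not intersected at this z (z outside [12, 23]); Merging all regions: only the r=6.5 cylinder is present, so the union is just that shape — boundary = 40.58 mm. Overall, the cross-section is a single solid region. Total boundary length (outer) = 40.58 mm.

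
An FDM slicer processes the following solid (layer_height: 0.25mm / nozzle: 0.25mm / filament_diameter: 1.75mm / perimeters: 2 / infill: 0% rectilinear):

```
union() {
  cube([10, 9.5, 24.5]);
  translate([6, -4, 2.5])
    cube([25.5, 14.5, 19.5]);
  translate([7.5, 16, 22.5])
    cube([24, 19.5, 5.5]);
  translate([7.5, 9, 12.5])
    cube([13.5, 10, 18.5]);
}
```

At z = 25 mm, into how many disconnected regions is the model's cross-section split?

At z = 25 mm: the cube is not intersected at this z (z outside [0, 24.5]); the cube at (6, -4) is absent (z outside [2.5, 22]); the 24×19.5 cube at (7.5, 16) contributes its full rectangle; the cube at (7.5, 9) (footprint 13.5×10) is included at this height; Combining (union): the regions partially overlap (shared area 40.50 mm²), so overlapping operands fuse into one piece — 1 connected region. The result has 1 disconnected region.

1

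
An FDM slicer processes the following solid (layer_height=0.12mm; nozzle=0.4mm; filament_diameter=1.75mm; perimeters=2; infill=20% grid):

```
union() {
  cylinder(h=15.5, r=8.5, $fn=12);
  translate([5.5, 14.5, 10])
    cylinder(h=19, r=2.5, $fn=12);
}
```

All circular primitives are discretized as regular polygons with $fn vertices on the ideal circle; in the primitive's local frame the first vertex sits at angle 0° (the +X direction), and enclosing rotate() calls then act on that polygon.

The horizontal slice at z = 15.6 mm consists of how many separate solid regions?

At z = 15.6 mm: the cylinder is not intersected at this z (z outside [0, 15.5]); the r=2.5 cylinder at (5.5, 14.5) gives a regular 12-gon of circumradius 2.5 (constant along its height); Combining (union): only the r=2.5 cylinder at (5.5, 14.5) is present, so the union is just that shape — 1 connected region. The result has 1 disconnected region.

1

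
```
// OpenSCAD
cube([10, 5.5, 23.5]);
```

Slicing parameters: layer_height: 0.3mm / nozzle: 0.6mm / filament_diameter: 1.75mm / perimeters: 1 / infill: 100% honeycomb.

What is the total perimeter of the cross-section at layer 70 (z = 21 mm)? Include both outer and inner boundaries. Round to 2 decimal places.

31.00 mm

At z = 21 mm: the cube (footprint 10×5.5) is included at this height (perimeter 31.00 mm). Overall, the cross-section is a single solid region. Total boundary length (outer) = 31.00 mm.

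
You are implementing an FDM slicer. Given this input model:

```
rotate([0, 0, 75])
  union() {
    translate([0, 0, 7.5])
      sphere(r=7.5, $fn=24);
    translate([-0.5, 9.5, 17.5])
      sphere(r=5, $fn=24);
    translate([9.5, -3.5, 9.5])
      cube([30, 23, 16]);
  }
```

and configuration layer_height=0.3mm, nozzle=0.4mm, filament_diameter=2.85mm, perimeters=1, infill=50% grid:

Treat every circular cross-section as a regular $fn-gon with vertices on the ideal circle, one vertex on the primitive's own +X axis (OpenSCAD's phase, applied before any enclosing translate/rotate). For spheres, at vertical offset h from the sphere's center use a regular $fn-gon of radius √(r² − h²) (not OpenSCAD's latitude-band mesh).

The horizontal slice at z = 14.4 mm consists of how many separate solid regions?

At z = 14.4 mm: the r=7.5 sphere slices to a regular 24-gon of circumradius 2.939 (√(r²−h²) with h=6.9 from center); the sphere at (-0.5, 9.5): section is a regular 24-gon, circumradius = √(r²−h²) = √(5²−3.1²) = 3.923; the cube at (9.5, -3.5) (footprint 30×23) is included at this height; Taking the union: the 3 present regions are separate (no shared area or edge), so areas and boundary lengths simply add and each stays a separate island — 3 connected regions; (rotated 75° about Z; rotation is an isometry so areas/perimeters/island counts are preserved). The result has 3 disconnected regions.

3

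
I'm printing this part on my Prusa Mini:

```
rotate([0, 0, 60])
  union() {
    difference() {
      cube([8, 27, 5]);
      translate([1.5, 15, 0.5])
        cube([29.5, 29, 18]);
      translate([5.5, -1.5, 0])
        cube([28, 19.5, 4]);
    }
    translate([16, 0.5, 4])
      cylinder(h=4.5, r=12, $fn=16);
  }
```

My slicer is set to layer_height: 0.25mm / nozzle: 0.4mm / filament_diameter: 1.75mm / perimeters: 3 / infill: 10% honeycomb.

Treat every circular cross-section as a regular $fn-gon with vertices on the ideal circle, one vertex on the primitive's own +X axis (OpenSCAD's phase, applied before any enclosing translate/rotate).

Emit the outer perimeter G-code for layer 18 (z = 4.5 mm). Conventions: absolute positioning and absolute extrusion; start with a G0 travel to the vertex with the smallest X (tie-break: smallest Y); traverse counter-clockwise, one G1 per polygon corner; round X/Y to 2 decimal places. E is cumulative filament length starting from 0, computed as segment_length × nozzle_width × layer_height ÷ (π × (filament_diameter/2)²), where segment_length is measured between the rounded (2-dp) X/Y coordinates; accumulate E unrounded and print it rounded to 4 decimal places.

G0 X-23.38 Y13.50 Z4.50
G1 X0.00 Y0.00 E1.1224
G1 X2.05 Y3.55 E1.2929
G1 X6.00 Y2.21 E1.4663
G1 X10.67 Y2.52 E1.6609
G1 X14.87 Y4.59 E1.8555
G1 X17.96 Y8.11 E2.0503
G1 X19.46 Y12.54 E2.2447
G1 X19.16 Y17.21 E2.4393
G1 X17.09 Y21.41 E2.6339
G1 X13.57 Y24.50 E2.8287
G1 X9.13 Y26.00 E3.0235
G1 X4.46 Y25.70 E3.2181
G1 X0.26 Y23.63 E3.4127
G1 X-2.83 Y20.11 E3.6075
G1 X-4.33 Y15.67 E3.8023
G1 X-4.06 Y11.58 E3.9727
G1 X-8.99 Y14.43 E4.2095
G1 X-12.24 Y8.80 E4.4798
G1 X-22.63 Y14.80 E4.9786
G1 X-23.38 Y13.50 E5.0410

At z = 4.5 mm: the cube is present — its section is the full 8×27 rectangle; the cube at (1.5, 15) is present — its section is the full 29.5×29 rectangle; the cube at (5.5, -1.5) is absent (z outside [0, 4]); After the difference (first − rest): starting from the 8×27 cube, the 29.5×29 cube at (1.5, 15) partially overlaps it — only the 78.00 mm² overlap (of its 855.50 mm²) is removed, clipping the outline — 1 connected region; the r=12 cylinder at (16, 0.5) gives a regular 16-gon of circumradius 12 (constant along its height); Merging all regions: the regions partially overlap (shared area 25.28 mm²), so overlapping operands fuse into one piece — 1 connected region; (rotated 60° about Z; rotation is an isometry so areas/perimeters/island counts are preserved). The outline is a single polygon with 20 vertices. Extrusion per mm of travel: 0.4 × 0.25 / (π × 0.875²) = 0.041575. Accumulating E over each segment gives final E = 5.0410.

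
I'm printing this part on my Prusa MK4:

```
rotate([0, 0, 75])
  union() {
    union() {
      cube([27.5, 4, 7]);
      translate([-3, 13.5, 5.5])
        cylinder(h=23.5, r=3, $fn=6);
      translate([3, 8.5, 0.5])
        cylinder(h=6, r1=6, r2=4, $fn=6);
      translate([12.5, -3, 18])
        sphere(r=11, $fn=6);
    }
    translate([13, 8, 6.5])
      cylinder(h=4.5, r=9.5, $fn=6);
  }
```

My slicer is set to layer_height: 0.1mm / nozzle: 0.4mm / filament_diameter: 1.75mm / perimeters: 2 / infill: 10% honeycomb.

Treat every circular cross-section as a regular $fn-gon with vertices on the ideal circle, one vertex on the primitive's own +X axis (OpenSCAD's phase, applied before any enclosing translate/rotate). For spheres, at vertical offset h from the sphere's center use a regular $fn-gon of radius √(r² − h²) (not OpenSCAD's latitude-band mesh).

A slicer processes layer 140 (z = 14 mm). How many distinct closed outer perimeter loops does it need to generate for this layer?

2

At z = 14 mm: the cube is not intersected at this z (z outside [0, 7]); the r=3 cylinder at (-3, 13.5) gives a regular 6-gon of circumradius 3 (constant along its height); the cone at (3, 8.5) is absent (z outside [0.5, 6.5]); the r=11 sphere at (12.5, -3) slices to a regular 6-gon of circumradius 10.247 (√(r²−h²) with h=4 from center); Combining (union): the 2 present regions are separate (no shared area or edge), so areas and boundary lengths simply add and each stays a separate island — 2 connected regions; the cylinder at (13, 8) is not intersected at this z (z outside [6.5, 11]); Merging all regions: only that combined region is present, so the union is just that shape — 2 connected regions; (rotated 75° about Z; rotation is an isometry so areas/perimeters/island counts are preserved). The result has 2 disconnected regions.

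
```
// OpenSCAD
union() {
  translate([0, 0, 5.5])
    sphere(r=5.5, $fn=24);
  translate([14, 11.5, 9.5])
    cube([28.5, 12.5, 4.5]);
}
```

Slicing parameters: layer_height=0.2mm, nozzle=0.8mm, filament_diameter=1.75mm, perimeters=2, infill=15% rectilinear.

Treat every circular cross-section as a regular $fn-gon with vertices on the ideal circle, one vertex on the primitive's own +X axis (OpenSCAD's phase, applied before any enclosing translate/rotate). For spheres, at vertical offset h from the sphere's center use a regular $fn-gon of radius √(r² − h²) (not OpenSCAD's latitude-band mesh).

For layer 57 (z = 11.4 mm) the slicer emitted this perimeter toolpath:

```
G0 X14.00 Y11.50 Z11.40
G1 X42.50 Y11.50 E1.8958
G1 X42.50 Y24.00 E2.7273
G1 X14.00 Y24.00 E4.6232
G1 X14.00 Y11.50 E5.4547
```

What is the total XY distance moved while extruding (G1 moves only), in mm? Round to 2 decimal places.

Sum the Euclidean lengths of each G1 segment: total = 82.00 mm.

82.00 mm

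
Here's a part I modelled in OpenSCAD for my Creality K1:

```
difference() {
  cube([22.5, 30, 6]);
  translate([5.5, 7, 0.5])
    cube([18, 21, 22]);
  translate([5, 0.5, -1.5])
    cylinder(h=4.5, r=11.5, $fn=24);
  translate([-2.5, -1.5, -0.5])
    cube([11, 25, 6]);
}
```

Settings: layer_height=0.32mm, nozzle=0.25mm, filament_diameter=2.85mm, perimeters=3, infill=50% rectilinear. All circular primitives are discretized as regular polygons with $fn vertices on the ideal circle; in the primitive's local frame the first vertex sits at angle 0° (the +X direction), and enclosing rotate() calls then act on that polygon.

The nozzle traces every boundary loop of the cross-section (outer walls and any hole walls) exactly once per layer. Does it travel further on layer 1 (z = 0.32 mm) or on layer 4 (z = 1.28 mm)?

layer 1 (z = 0.32 mm)

Layer 1 (z = 0.32): the cube is present — its section is the full 22.5×30 rectangle (perimeter 105.00 mm); the cube at (5.5, 7) is not intersected at this z (z outside [0.5, 22.5]); the cylinder at (5, 0.5): section is a regular 24-gon, circumradius r=11.5 (perimeter = 2·24·11.500·sin(180°/24) = 72.05 mm); the 11×25 cube at (-2.5, -1.5) contributes its full rectangle (perimeter 72.00 mm); Subtracting the remaining from the first: starting from the 22.5×30 cube, the r=11.5 cylinder at (5, 0.5) partially overlaps it — only the 166.20 mm² overlap (of its 410.75 mm²) is removed, clipping the outline; the 11×25 cube at (-2.5, -1.5) partially overlaps it — only the 100.82 mm² overlap (of its 275.00 mm²) is removed, clipping the outline — boundary = 100.62 mm. So its perimeter = 100.62 mm. Layer 4 (z = 1.28): the cube (footprint 22.5×30) is included at this height (perimeter 105.00 mm); the cube at (5.5, 7) (footprint 18×21) is included at this height (perimeter 78.00 mm); the r=11.5 cylinder at (5, 0.5) contributes a regular 24-gon of circumradius 11.5 (perimeter = 2·24·11.500·sin(180°/24) = 72.05 mm); the cube at (-2.5, -1.5) (footprint 11×25) is included at this height (perimeter 72.00 mm); After the difference (first − rest): starting from the 22.5×30 cube, the 18×21 cube at (5.5, 7) partially overlaps it — only the 357.00 mm² overlap (of its 378.00 mm²) is removed, clipping the outline; the r=11.5 cylinder at (5, 0.5) partially overlaps it — only the 136.11 mm² overlap (of its 410.75 mm²) is removed, clipping the outline; the 11×25 cube at (-2.5, -1.5) partially overlaps it — only the 65.49 mm² overlap (of its 275.00 mm²) is removed, clipping the outline — boundary = 86.64 mm. So its perimeter = 86.64 mm. Layer 1 is larger (100.62 vs 86.64 mm).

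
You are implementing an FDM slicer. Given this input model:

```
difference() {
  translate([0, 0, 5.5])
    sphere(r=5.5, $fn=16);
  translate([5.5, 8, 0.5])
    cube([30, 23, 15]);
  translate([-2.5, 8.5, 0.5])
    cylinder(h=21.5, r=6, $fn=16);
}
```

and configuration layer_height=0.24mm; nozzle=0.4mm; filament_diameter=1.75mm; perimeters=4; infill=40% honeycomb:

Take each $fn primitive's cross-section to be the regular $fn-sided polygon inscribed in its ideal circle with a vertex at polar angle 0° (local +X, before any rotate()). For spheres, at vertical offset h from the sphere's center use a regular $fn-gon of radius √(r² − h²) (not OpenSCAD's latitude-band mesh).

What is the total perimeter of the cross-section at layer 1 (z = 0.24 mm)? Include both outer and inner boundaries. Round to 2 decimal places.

10.03 mm

At z = 0.24 mm: the r=5.5 sphere slices to a regular 16-gon of circumradius 1.607 (√(r²−h²) with h=5.26 from center) (perimeter = 2·16·1.607·sin(180°/16) = 10.03 mm); the cube at (5.5, 8) does not reach this height (z outside [0.5, 15.5]); the cylinder at (-2.5, 8.5) does not reach this height (z outside [0.5, 22]); Taking the first minus the rest: none of the subtracted shapes is present at this height, so the r=5.5 sphere is unchanged — boundary = 10.03 mm. Overall, the cross-section is a single solid region. Total boundary length (outer) = 10.03 mm.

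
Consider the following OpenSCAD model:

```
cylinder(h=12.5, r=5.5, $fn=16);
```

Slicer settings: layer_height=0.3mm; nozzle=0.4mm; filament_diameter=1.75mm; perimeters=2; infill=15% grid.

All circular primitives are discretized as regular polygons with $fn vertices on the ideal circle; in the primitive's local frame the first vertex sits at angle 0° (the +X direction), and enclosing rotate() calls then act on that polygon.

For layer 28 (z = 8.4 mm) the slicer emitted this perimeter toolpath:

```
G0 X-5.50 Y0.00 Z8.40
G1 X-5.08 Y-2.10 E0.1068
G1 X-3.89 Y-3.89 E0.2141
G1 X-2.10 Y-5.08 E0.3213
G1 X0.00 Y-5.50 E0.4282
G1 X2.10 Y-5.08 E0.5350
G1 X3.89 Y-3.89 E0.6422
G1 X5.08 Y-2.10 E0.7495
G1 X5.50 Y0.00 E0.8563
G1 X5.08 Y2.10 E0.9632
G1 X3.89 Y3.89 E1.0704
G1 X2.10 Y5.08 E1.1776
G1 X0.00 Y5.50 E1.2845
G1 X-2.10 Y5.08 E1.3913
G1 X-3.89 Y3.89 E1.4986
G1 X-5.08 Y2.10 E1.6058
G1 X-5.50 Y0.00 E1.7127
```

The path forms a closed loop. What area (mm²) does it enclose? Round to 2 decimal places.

Apply the shoelace formula to the sequence of (X, Y) vertices; enclosed area = 92.57 mm².

92.57 mm²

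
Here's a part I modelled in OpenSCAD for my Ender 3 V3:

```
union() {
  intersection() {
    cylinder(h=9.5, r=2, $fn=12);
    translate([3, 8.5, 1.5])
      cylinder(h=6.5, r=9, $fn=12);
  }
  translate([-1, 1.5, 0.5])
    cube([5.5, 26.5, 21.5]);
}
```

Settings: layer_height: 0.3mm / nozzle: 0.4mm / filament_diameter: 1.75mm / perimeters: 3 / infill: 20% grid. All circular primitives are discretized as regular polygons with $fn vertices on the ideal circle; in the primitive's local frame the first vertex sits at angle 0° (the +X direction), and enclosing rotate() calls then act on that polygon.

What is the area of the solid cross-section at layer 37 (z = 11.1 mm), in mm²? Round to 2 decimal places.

145.75 mm²

At z = 11.1 mm: the cylinder is absent (z outside [0, 9.5]); the cylinder at (3, 8.5) does not reach this height (z outside [1.5, 8]); After intersecting: at least one operand is absent at this height, so nothing remains; the cube at (-1, 1.5) is present — its section is the full 5.5×26.5 rectangle (area 145.75 mm²); Merging all regions: only the 5.5×26.5 cube at (-1, 1.5) is present, so the union is just that shape — area = 145.75 mm². Overall, the cross-section is a single solid region. Net area = 145.75 mm².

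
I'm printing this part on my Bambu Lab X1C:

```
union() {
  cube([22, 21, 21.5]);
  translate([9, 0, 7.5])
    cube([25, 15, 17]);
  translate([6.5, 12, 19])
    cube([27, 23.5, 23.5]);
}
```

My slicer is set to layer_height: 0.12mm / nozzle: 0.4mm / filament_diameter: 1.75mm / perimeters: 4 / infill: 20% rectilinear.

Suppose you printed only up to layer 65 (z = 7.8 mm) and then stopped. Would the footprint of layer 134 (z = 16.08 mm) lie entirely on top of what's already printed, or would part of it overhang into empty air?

Compare the two slices. At z = 7.8: the cube (footprint 22×21) is included at this height (area 462.00 mm²); the cube at (9, 0) is present — its section is the full 25×15 rectangle (area 375.00 mm²); the cube at (6.5, 12) is not intersected at this z (z outside [19, 42.5]); Taking the union: the regions partially overlap — summed areas 837.00 mm² minus the doubly-counted overlap 195.00 mm² gives 642.00 mm² — area = 642.00 mm². At z = 16.08: the 22×21 cube contributes its full rectangle (area 462.00 mm²); the cube at (9, 0) is present — its section is the full 25×15 rectangle (area 375.00 mm²); the cube at (6.5, 12) is not intersected at this z (z outside [19, 42.5]); Merging all regions: the regions partially overlap — summed areas 837.00 mm² minus the doubly-counted overlap 195.00 mm² gives 642.00 mm² — area = 642.00 mm². Checking containment: the cross-section at z = 16.08 is a subset of the cross-section at z = 7.8.

entirely on top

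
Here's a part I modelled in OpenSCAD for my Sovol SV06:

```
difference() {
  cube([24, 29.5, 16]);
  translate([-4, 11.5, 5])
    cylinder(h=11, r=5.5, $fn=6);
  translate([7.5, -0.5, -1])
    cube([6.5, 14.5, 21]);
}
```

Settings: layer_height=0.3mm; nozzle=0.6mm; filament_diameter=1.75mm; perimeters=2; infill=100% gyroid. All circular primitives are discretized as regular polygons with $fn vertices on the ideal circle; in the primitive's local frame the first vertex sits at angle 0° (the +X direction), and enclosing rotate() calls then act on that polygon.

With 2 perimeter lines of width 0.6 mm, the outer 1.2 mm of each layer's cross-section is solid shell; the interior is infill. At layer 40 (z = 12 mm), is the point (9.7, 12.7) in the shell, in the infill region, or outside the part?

outside

At z = 12 mm: the cube is present — its section is the full 24×29.5 rectangle; the cylinder at (-4, 11.5): section is a regular 6-gon, circumradius r=5.5; the cube at (7.5, -0.5) is present — its section is the full 6.5×14.5 rectangle; Subtracting the remaining from the first: starting from the 24×29.5 cube, the r=5.5 cylinder at (-4, 11.5) partially overlaps it — only the 3.90 mm² overlap (of its 78.59 mm²) is removed, clipping the outline; the 6.5×14.5 cube at (7.5, -0.5) partially overlaps it — only the 91.00 mm² overlap (of its 94.25 mm²) is removed, clipping the outline — 1 connected region. Overall, the cross-section is a single solid region. The nearest boundary edge runs (14.00, 14.00)→(7.50, 14.00); distance from the point to it = 1.30 mm. The point is not inside any of the regions above, so it lies outside the cross-section (1.30 mm from the nearest boundary).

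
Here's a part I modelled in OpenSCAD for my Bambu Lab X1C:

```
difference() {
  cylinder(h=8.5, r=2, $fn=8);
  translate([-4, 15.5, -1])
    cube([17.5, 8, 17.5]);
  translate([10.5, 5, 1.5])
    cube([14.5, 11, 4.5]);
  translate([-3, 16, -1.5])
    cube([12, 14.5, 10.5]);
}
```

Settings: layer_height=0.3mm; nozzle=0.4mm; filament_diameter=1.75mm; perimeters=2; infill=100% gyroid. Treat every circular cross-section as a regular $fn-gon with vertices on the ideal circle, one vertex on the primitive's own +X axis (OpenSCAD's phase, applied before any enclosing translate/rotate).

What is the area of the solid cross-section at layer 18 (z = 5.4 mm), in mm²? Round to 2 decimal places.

At z = 5.4 mm: the r=2 cylinder gives a regular 8-gon of circumradius 2 (constant along its height) (area = (8/2)·2.000²·sin(360°/8) = 11.31 mm²); the cube at (-4, 15.5) (footprint 17.5×8) is included at this height (area 140.00 mm²); the 14.5×11 cube at (10.5, 5) contributes its full rectangle (area 159.50 mm²); the cube at (-3, 16) (footprint 12×14.5) is included at this height (area 174.00 mm²); After the difference (first − rest): starting from the r=2 cylinder (11.31 mm²), the 17.5×8 cube at (-4, 15.5) misses the remaining region (no effect); the 14.5×11 cube at (10.5, 5) misses the remaining region (no effect); the 12×14.5 cube at (-3, 16) misses the remaining region (no effect) — area = 11.31 mm². Overall, the cross-section is a single solid region. Net area = 11.31 mm².

11.31 mm²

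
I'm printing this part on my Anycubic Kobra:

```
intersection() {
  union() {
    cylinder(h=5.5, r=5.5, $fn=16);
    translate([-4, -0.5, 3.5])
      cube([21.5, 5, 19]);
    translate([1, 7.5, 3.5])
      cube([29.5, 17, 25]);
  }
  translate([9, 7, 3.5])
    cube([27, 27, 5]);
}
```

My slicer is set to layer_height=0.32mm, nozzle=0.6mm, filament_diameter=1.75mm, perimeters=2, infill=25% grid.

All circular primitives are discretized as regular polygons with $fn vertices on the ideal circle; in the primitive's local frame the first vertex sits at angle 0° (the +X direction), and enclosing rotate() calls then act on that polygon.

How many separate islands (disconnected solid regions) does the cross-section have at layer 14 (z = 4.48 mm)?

At z = 4.48 mm: the r=5.5 cylinder contributes a regular 16-gon of circumradius 5.5; the cube at (-4, -0.5) (footprint 21.5×5) is included at this height; the cube at (1, 7.5) (footprint 29.5×17) is included at this height; Taking the union: the regions partially overlap (shared area 43.60 mm²), so overlapping operands fuse into one piece — 2 connected regions; the 27×27 cube at (9, 7) contributes its full rectangle; Keeping only the common overlap: the 27×27 cube at (9, 7) partially overlaps the result so far; clipping to the common part keeps 365.50 mm² — 1 connected region. Overall, the cross-section is a single solid region. Island count = 1.

1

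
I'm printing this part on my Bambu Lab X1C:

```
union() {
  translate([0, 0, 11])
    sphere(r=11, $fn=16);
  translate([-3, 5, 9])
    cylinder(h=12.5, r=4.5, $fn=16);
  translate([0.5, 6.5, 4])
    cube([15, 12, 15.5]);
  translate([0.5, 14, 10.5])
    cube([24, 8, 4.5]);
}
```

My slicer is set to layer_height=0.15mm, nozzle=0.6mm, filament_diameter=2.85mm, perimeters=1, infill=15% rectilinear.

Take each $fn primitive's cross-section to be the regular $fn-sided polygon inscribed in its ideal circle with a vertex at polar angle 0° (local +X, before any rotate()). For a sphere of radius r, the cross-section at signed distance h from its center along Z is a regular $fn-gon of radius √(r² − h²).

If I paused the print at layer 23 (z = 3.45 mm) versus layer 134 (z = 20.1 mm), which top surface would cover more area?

layer 23 (z = 3.45 mm)

Layer 23 (z = 3.45): the r=11 sphere contributes a regular 16-gon of circumradius √(11²−7.55²) = 8.000 (area = (16/2)·8.000²·sin(360°/16) = 195.93 mm²); the cylinder at (-3, 5) is not intersected at this z (z outside [9, 21.5]); the cube at (0.5, 6.5) is not intersected at this z (z outside [4, 19.5]); the cube at (0.5, 14) is absent (z outside [10.5, 15]); Combining (union): only the r=11 sphere is present, so the union is just that shape — area = 195.93 mm². So its area = 195.93 mm². Layer 134 (z = 20.1): the sphere: section is a regular 16-gon, circumradius = √(r²−h²) = √(11²−9.1²) = 6.180 (area = (16/2)·6.180²·sin(360°/16) = 116.92 mm²); the r=4.5 cylinder at (-3, 5) contributes a regular 16-gon of circumradius 4.5 (area = (16/2)·4.500²·sin(360°/16) = 61.99 mm²); the cube at (0.5, 6.5) does not reach this height (z outside [4, 19.5]); the cube at (0.5, 14) is not intersected at this z (z outside [10.5, 15]); Taking the union: the regions partially overlap — summed areas 178.91 mm² minus the doubly-counted overlap 28.39 mm² gives 150.52 mm² — area = 150.52 mm². So its area = 150.52 mm². Layer 23 is larger (195.93 vs 150.52 mm²).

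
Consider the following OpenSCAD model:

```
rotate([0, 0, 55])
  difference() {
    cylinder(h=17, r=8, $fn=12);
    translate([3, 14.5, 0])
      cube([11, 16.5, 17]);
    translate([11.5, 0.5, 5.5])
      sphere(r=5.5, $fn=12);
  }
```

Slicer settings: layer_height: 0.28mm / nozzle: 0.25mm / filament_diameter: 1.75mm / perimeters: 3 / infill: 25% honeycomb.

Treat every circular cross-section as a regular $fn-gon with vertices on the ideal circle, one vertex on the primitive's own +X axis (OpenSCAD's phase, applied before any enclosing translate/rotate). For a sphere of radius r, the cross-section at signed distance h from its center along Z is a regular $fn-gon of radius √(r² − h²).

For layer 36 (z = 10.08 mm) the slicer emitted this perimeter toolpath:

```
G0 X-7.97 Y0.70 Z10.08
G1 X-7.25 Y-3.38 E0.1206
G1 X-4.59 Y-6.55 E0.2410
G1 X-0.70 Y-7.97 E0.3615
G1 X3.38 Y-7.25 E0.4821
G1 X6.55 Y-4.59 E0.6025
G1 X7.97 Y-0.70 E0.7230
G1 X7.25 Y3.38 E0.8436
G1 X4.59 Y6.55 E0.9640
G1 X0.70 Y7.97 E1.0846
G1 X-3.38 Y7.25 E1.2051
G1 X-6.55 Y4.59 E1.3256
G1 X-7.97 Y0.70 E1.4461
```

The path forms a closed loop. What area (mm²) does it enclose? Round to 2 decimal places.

191.97 mm²

Apply the shoelace formula to the sequence of (X, Y) vertices; enclosed area = 191.97 mm².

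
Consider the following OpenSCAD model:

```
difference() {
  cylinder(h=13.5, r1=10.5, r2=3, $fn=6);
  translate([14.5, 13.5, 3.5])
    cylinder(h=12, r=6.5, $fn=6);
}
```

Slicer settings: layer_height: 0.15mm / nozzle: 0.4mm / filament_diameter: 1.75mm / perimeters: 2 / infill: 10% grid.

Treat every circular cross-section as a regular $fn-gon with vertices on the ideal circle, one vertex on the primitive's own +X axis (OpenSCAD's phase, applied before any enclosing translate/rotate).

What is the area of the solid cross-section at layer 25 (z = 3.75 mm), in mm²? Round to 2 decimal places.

184.05 mm²

At z = 3.75 mm: the cone contributes a regular 6-gon of circumradius 8.417 (interpolated between r1=10.5 and r2=3 at t=0.278) (area = (6/2)·8.417²·sin(360°/6) = 184.05 mm²); the r=6.5 cylinder at (14.5, 13.5) gives a regular 6-gon of circumradius 6.5 (constant along its height) (area = (6/2)·6.500²·sin(360°/6) = 109.77 mm²); After the difference (first − rest): starting from the cone (184.05 mm²), the r=6.5 cylinder at (14.5, 13.5) misses the remaining region (no effect) — area = 184.05 mm². Overall, the cross-section is a single solid region. Net area = 184.05 mm².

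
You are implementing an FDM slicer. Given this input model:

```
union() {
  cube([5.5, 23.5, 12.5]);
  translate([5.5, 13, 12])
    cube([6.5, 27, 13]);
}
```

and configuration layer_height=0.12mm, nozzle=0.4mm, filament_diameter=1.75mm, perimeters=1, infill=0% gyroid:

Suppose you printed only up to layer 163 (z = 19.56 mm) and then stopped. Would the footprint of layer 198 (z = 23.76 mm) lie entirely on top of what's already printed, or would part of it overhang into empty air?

Compare the two slices. At z = 19.56: the cube is not intersected at this z (z outside [0, 12.5]); the cube at (5.5, 13) (footprint 6.5×27) is included at this height (area 175.50 mm²); Merging all regions: only the 6.5×27 cube at (5.5, 13) is present, so the union is just that shape — area = 175.50 mm². At z = 23.76: the cube is not intersected at this z (z outside [0, 12.5]); the cube at (5.5, 13) (footprint 6.5×27) is included at this height (area 175.50 mm²); Combining (union): only the 6.5×27 cube at (5.5, 13) is present, so the union is just that shape — area = 175.50 mm². Checking containment: the cross-section at z = 23.76 is a subset of the cross-section at z = 19.56.

entirely on top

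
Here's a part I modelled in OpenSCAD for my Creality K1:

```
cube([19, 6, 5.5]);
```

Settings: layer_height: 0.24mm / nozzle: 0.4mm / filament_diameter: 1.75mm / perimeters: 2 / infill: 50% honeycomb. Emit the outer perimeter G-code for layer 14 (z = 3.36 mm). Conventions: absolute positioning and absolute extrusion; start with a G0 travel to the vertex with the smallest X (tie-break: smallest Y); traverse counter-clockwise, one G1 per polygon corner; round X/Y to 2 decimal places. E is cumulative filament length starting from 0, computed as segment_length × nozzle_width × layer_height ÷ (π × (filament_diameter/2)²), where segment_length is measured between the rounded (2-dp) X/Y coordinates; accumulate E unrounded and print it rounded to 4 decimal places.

G0 X0.00 Y0.00 Z3.36
G1 X19.00 Y0.00 E0.7583
G1 X19.00 Y6.00 E0.9978
G1 X0.00 Y6.00 E1.7561
G1 X0.00 Y0.00 E1.9956

At z = 3.36 mm: the cube (footprint 19×6) is included at this height. The outline is a single polygon with 4 vertices. Extrusion per mm of travel: 0.4 × 0.24 / (π × 0.875²) = 0.039912. Accumulating E over each segment gives final E = 1.9956.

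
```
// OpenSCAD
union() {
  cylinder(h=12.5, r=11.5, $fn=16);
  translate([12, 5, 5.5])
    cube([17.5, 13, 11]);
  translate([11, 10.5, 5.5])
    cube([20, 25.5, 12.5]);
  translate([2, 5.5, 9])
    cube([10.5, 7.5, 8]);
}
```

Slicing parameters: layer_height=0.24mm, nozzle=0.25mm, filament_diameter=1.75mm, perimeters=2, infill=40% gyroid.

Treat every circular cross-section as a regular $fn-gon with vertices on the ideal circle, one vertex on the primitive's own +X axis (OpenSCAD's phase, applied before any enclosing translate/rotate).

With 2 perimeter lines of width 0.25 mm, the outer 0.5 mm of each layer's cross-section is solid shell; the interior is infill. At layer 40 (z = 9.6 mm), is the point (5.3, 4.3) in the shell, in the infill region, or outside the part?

infill

At z = 9.6 mm: the r=11.5 cylinder gives a regular 16-gon of circumradius 11.5 (constant along its height); the cube at (12, 5) (footprint 17.5×13) is included at this height; the cube at (11, 10.5) (footprint 20×25.5) is included at this height; the cube at (2, 5.5) (footprint 10.5×7.5) is included at this height; Taking the union: the regions partially overlap (shared area 167.16 mm²), so overlapping operands fuse into one piece — 1 connected region. Overall, the cross-section is a single solid region. The nearest boundary edge runs (12.00, 5.50)→(9.89, 5.50); distance from the point to it = 4.74 mm. The point is inside the cross-section and 4.74 mm from the nearest boundary — more than the 0.5 mm shell width (2 × 0.25), so it's in the infill interior.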